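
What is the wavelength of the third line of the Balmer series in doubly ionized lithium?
48.22 nm

The lines of a series are numbered from the longest wavelength (smallest ΔE) outward; the third line is the transition from n = n_f + 3 to n_f.
The Balmer series has all transitions ending at n_f = 2.

For Li²⁺ (Z = 3), the third line (γ-line) is the jump from n = 5 to n = 2:
E_5 = -13.6057 × 3² / 5² = -4.8981 eV
E_2 = -13.6057 × 3² / 2² = -30.6128 eV
ΔE = E_5 - E_2 = 25.7147 eV

λ = hc/E = 1239.84 eV·nm / 25.7147 eV
λ = 48.22 nm

This is the γ-line of the Balmer series in Li²⁺.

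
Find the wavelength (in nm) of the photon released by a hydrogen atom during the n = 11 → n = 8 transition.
12380.4161 nm

First, find the transition energy using E_n = -13.6057 / n² eV:
E_11 = -13.6057 / 11² = -0.11244380165 eV
E_8 = -13.6057 / 8² = -0.21258906250 eV

Photon energy: |ΔE| = |E_8 - E_11| = 0.10014526085 eV

Convert to wavelength using E = hc/λ with hc = 1239.84 eV·nm:
λ = hc/E = 1239.84 eV·nm / 0.10014526085 eV
λ = 12380.4161 nm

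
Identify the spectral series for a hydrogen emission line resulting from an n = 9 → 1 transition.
Lyman series

The spectral series in hydrogen are named based on the final (lower) energy level:
- Lyman series: n_final = 1 (ultraviolet)
- Balmer series: n_final = 2 (visible/near-UV)
- Paschen series: n_final = 3 (infrared)
- Brackett series: n_final = 4 (infrared)
- Pfund series: n_final = 5 (far infrared)

Since this transition ends at n = 1, it belongs to the Lyman series.

For reference, this 9 → 1 line has photon energy
ΔE = 13.6057 eV × (1/1² - 1/9²) = 13.4377 eV,
corresponding to wavelength λ = hc/ΔE = 1239.84 eV·nm / 13.4377 eV = 92.27 nm in the ultraviolet region.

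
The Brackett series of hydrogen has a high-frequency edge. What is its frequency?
2.05615e+14 Hz

The series limit corresponds to the transition from n = ∞ to n = 4.
This is the highest energy (shortest wavelength) transition in the Brackett series.

E_∞ = 0 eV
E_4 = -13.6057 / 4² = -0.850356250 eV

Energy at series limit:
ΔE = E_∞ - E_4 = 0 - (-0.850356250) = 0.850356250 eV
E = 0.850356250 eV × (1.602177 × 10⁻¹⁹ J/eV) = 1.3624212e-19 J
f = E/h = 1.3624212e-19 J / (6.62607 × 10⁻³⁴ J·s) = 2.05615e+14 Hz

This energy equals the ionization energy from the n = 4 state of hydrogen.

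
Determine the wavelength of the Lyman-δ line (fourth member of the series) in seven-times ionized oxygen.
1.483 nm

The lines of a series are numbered from the longest wavelength (smallest ΔE) outward; the fourth line is the transition from n = n_f + 4 to n_f.
The Lyman series has all transitions ending at n_f = 1.

For O⁷⁺ (Z = 8), the fourth line (δ-line) is the jump from n = 5 to n = 1:
E_5 = -13.6057 × 8² / 5² = -34.83059 eV
E_1 = -13.6057 × 8² / 1² = -870.76480 eV
ΔE = E_5 - E_1 = 835.93421 eV

λ = hc/E = 1239.84 eV·nm / 835.93421 eV
λ = 1.483 nm

This is the δ-line of the Lyman series in O⁷⁺.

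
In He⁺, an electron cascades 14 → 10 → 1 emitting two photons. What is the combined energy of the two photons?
54.15 eV

The energy levels of He⁺ are E_n = -13.6057 × 2² / n² eV.

First transition (14 → 10):
ΔE₁ = |E_10 - E_14|
ΔE₁ = |-0.54422800 - (-0.27766735)| = 0.26656 eV

Second transition (10 → 1):
ΔE₂ = |E_1 - E_10|
ΔE₂ = |-54.42280000 - (-0.54422800)| = 53.87857 eV

Total energy released:
E_total = ΔE₁ + ΔE₂ = 0.26656 + 53.87857 = 54.15 eV

Note: This equals the direct transition 14 → 1: 54.15 eV ✓
Energy is conserved regardless of the path taken.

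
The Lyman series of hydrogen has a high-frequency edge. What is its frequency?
3.2898e+15 Hz

The series limit corresponds to the transition from n = ∞ to n = 1.
This is the highest energy (shortest wavelength) transition in the Lyman series.

E_∞ = 0 eV
E_1 = -13.6057 / 1² = -13.60570000 eV

Energy at series limit:
ΔE = E_∞ - E_1 = 0 - (-13.60570000) = 13.60570000 eV
E = 13.60570000 eV × (1.602177 × 10⁻¹⁹ J/eV) = 2.179874e-18 J
f = E/h = 2.179874e-18 J / (6.62607 × 10⁻³⁴ J·s) = 3.2898e+15 Hz

This energy equals the ionization energy from the n = 1 state of hydrogen.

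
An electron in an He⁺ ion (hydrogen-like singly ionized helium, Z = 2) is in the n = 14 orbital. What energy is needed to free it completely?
0.277667 eV

The ionization energy is the energy needed to remove the electron completely (n → ∞).

For a hydrogen-like ion with Z = 2, E_n = -13.6057 Z² / n² eV.

At n = 14: E_14 = -13.6057 × 2² / 14² = -0.277667347 eV
At n = ∞: E_∞ = 0 eV

Ionization energy = E_∞ - E_14 = 0 - (-0.277667347) = 0.277667347 eV
Ionization energy ≈ 0.277667 eV

This is also called the binding energy of the electron in state n = 14.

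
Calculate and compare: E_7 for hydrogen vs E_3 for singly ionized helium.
He⁺ at n = 3 (E = -6.05 eV)

Using E_n = -13.6057 Z² / n² eV:

H (Z = 1) at n = 7:
E = -13.6057 × 1² / 7² = -13.6057 × 1 / 49 = -0.27767 eV

He⁺ (Z = 2) at n = 3:
E = -13.6057 × 2² / 3² = -13.6057 × 4 / 9 = -6.04698 eV

Since -6.04698 eV < -0.27767 eV,
He⁺ at n = 3 is more tightly bound (requires more energy to ionize).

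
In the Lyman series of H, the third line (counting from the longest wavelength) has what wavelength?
97.20161 nm

The lines of a series are numbered from the longest wavelength (smallest ΔE) outward; the third line is the transition from n = n_f + 3 to n_f.
The Lyman series has all transitions ending at n_f = 1.

For H, the third line (γ-line) is the jump from n = 4 to n = 1:
E_4 = -13.6057 / 4² = -0.8503563 eV
E_1 = -13.6057 / 1² = -13.6057000 eV
ΔE = E_4 - E_1 = 12.7553437 eV

λ = hc/E = 1239.84 eV·nm / 12.7553437 eV
λ = 97.20161 nm

This is the γ-line of the Lyman series in H.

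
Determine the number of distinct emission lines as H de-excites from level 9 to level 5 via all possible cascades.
10

The electron can occupy levels n = 5, 6, ..., 9 during de-excitation — that is m = 9 - 5 + 1 = 5 distinct levels.

The number of distinct spectral lines equals the number of ways to choose 2 of these m levels (each pair gives one possible emission transition):

Number of lines = m(m-1)/2 = 5×4/2 = 10

These correspond to all possible transitions between the 5 levels:
9 → 8, 9 → 7, 9 → 6, 9 → 5, 8 → 7, 8 → 6, 8 → 5, 7 → 6...

Each transition produces a photon with a unique energy (and thus wavelength). This count does not depend on Z.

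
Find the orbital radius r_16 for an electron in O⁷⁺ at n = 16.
1.693367 nm (or 16.933671 Å)

The Bohr radius formula is:
r_n = n² a₀ / Z

where a₀ = 0.052917721 nm is the Bohr radius.

For O⁷⁺ (Z = 8) at n = 16:
r_16 = 16² × 0.052917721 nm / 8
r_16 = 256 × 0.052917721 nm / 8
r_16 = 13.5469366 nm / 8
r_16 = 1.693367 nm

The electron orbits at approximately 1.693367 nm from the nucleus.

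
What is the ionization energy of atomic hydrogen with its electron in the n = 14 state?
0.069 eV

The ionization energy is the energy needed to remove the electron completely (n → ∞).

For hydrogen, E_n = -13.6057 eV / n².

At n = 14: E_14 = -13.6057 / 14² = -0.069417 eV
At n = ∞: E_∞ = 0 eV

Ionization energy = E_∞ - E_14 = 0 - (-0.069417) = 0.069417 eV
Ionization energy ≈ 0.069 eV

This is also called the binding energy of the electron in state n = 14.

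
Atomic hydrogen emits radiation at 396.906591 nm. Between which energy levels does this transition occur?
n = 7 → n = 2

First, find the photon energy from the wavelength (hc = 1239.84 eV·nm):
E = hc/λ = 1239.84 eV·nm / 396.906591 nm = 3.1237577 eV

The energy levels of hydrogen satisfy E_n = -13.6057 / n² eV, so an emission n_i → n_f releases
ΔE = 13.6057 × (1/n_f² − 1/n_i²) eV.

Setting ΔE equal to the photon energy:
1/n_f² − 1/n_i² = 3.1237577 / 13.6057 = 0.22959184

Since 1/n_i² must be positive, we need 1/n_f² > 0.22959184, i.e. n_f ≤ 2. For each allowed n_f, solve n_i = (1/n_f² − 0.22959184)^(−1/2) and check whether it is a whole number:
  n_f = 1: 1/n_i² = 1.00000000 − 0.22959184 = 0.77040816 → n_i = 1.139  (not an integer) ✗
  n_f = 2: 1/n_i² = 0.25000000 − 0.22959184 = 0.02040816 → n_i = 7.000  → integer, n_i = 7 ✓

Only n_f = 2 gives an integer upper level, n_i = 7.

The transition is from n = 7 to n = 2 (emission).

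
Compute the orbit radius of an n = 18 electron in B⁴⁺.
3.429068 nm (or 34.290683 Å)

The Bohr radius formula is:
r_n = n² a₀ / Z

where a₀ = 0.052917721 nm is the Bohr radius.

For B⁴⁺ (Z = 5) at n = 18:
r_18 = 18² × 0.052917721 nm / 5
r_18 = 324 × 0.052917721 nm / 5
r_18 = 17.1453416 nm / 5
r_18 = 3.429068 nm

The electron orbits at approximately 3.429068 nm from the nucleus.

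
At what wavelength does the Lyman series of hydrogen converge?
91.126513 nm

The series limit corresponds to the transition from n = ∞ to n = 1.
This is the highest energy (shortest wavelength) transition in the Lyman series.

E_∞ = 0 eV
E_1 = -13.6057 / 1² = -13.60570000 eV

Energy at series limit:
ΔE = E_∞ - E_1 = 0 - (-13.60570000) = 13.60570000 eV
λ = hc/E = 1239.84 eV·nm / 13.60570000 eV = 91.126513 nm

This energy equals the ionization energy from the n = 1 state of hydrogen.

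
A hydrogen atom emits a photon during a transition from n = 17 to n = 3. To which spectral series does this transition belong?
Paschen series

The spectral series in hydrogen are named based on the final (lower) energy level:
- Lyman series: n_final = 1 (ultraviolet)
- Balmer series: n_final = 2 (visible/near-UV)
- Paschen series: n_final = 3 (infrared)
- Brackett series: n_final = 4 (infrared)
- Pfund series: n_final = 5 (far infrared)

Since this transition ends at n = 3, it belongs to the Paschen series.

For reference, this 17 → 3 line has photon energy
ΔE = 13.6057 eV × (1/3² - 1/17²) = 1.464666 eV,
corresponding to wavelength λ = hc/ΔE = 1239.84 eV·nm / 1.464666 eV = 846.50 nm in the infrared region.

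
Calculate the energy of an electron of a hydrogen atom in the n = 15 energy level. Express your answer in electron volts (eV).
-0.060470 eV

The energy levels of a hydrogen-like atom are given by:
E_n = -13.6057 eV / n²

For n = 15:
E_15 = -13.6057 eV / 15²
E_15 = -13.6057 eV / 225
E_15 = -0.060470 eV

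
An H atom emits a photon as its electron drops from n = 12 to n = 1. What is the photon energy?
13.511 eV

The energy levels are E_n = -13.6057 eV / n².

Energy at n = 12: E_12 = -13.6057 / 12² = -0.094484 eV
Energy at n = 1: E_1 = -13.6057 / 1² = -13.605700 eV

For emission (electron falling to lower state), the photon energy is:
E_photon = E_12 - E_1 = |-0.094484 - (-13.605700)|
E_photon = 13.511 eV

This energy is carried away by the emitted photon.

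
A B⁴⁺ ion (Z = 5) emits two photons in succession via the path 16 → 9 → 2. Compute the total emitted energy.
83.707 eV

The energy levels of B⁴⁺ are E_n = -13.6057 × 5² / n² eV.

First transition (16 → 9):
ΔE₁ = |E_9 - E_16|
ΔE₁ = |-4.199290123 - (-1.328681641)| = 2.870608 eV

Second transition (9 → 2):
ΔE₂ = |E_2 - E_9|
ΔE₂ = |-85.035625000 - (-4.199290123)| = 80.836335 eV

Total energy released:
E_total = ΔE₁ + ΔE₂ = 2.870608 + 80.836335 = 83.707 eV

Note: This equals the direct transition 16 → 2: 83.707 eV ✓
Energy is conserved regardless of the path taken.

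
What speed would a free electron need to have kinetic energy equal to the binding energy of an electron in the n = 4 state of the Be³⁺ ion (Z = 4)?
2.19e+06 m/s (or 0.72974% of c)

The binding energy at n = 4 for Be³⁺ is:
E_4 = -13.6057 × 4²/4² = -13.6057000 eV
|E_4| = 13.6057000 eV

Convert to Joules:
KE = 13.6057000 eV × (1.602177 × 10⁻¹⁹ J/eV) = 2.1799e-18 J

Using KE = ½mv²:
v = √(2·KE/m_e)
v = √(2 × 2.1799e-18 J / 9.10938 × 10⁻³¹ kg)
v = 2.19e+06 m/s

This is approximately 0.72974% the speed of light.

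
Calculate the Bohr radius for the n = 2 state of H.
0.211671 nm (or 2.116709 Å)

The Bohr radius formula is:
r_n = n² a₀ / Z

where a₀ = 0.052917721 nm is the Bohr radius.

For H (Z = 1) at n = 2:
r_2 = 2² × 0.052917721 nm / 1
r_2 = 4 × 0.052917721 nm / 1
r_2 = 0.2116709 nm / 1
r_2 = 0.211671 nm

The electron orbits at approximately 0.211671 nm from the nucleus.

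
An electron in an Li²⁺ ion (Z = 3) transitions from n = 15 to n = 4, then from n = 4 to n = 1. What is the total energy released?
121.91 eV

The energy levels of Li²⁺ are E_n = -13.6057 × 3² / n² eV.

First transition (15 → 4):
ΔE₁ = |E_4 - E_15|
ΔE₁ = |-7.65320625 - (-0.54422800)| = 7.10898 eV

Second transition (4 → 1):
ΔE₂ = |E_1 - E_4|
ΔE₂ = |-122.45130000 - (-7.65320625)| = 114.79809 eV

Total energy released:
E_total = ΔE₁ + ΔE₂ = 7.10898 + 114.79809 = 121.91 eV

Note: This equals the direct transition 15 → 1: 121.91 eV ✓
Energy is conserved regardless of the path taken.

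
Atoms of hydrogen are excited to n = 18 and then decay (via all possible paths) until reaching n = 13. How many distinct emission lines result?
15

The electron can occupy levels n = 13, 14, ..., 18 during de-excitation — that is m = 18 - 13 + 1 = 6 distinct levels.

The number of distinct spectral lines equals the number of ways to choose 2 of these m levels (each pair gives one possible emission transition):

Number of lines = m(m-1)/2 = 6×5/2 = 15

These correspond to all possible transitions between the 6 levels:
18 → 17, 18 → 16, 18 → 15, 18 → 14, 18 → 13, 17 → 16, 17 → 15, 17 → 14...

Each transition produces a photon with a unique energy (and thus wavelength). This count does not depend on Z.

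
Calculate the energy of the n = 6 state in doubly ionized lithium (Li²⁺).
-3.40 eV

For hydrogen-like ions, the energy levels scale with Z²:
E_n = -13.6057 Z² / n² eV

For Li²⁺ (Z = 3) at n = 6:
E_6 = -13.6057 × 3² / 6²
E_6 = -13.6057 × 9 / 36
E_6 = -122.4513 / 36
E_6 = -3.40 eV

The energy is 9 times more negative than hydrogen at the same n due to the stronger nuclear charge.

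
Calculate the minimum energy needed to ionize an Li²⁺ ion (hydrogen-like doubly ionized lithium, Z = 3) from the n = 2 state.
30.6128 eV

The ionization energy is the energy needed to remove the electron completely (n → ∞).

For a hydrogen-like ion with Z = 3, E_n = -13.6057 Z² / n² eV.

At n = 2: E_2 = -13.6057 × 3² / 2² = -30.6128250 eV
At n = ∞: E_∞ = 0 eV

Ionization energy = E_∞ - E_2 = 0 - (-30.6128250) = 30.6128250 eV
Ionization energy ≈ 30.6128 eV

This is also called the binding energy of the electron in state n = 2.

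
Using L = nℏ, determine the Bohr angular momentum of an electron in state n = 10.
1.05e-33 J·s (or 10ℏ)

In the Bohr model, angular momentum is quantized:
L = nℏ

where ℏ = h/(2π) = 1.0546e-34 J·s

For n = 10:
L = 10 × 1.0546e-34 J·s
L = 1.05e-33 J·s

This can also be written as L = 10ℏ.
The angular momentum is an integer multiple of the reduced Planck constant.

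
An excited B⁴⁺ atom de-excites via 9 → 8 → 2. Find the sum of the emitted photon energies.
80.836 eV

The energy levels of B⁴⁺ are E_n = -13.6057 × 5² / n² eV.

First transition (9 → 8):
ΔE₁ = |E_8 - E_9|
ΔE₁ = |-5.314726563 - (-4.199290123)| = 1.115436 eV

Second transition (8 → 2):
ΔE₂ = |E_2 - E_8|
ΔE₂ = |-85.035625000 - (-5.314726563)| = 79.720898 eV

Total energy released:
E_total = ΔE₁ + ΔE₂ = 1.115436 + 79.720898 = 80.836 eV

Note: This equals the direct transition 9 → 2: 80.836 eV ✓
Energy is conserved regardless of the path taken.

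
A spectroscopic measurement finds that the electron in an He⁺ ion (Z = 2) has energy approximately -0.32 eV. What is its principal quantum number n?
n = 13

The exact energy levels follow E_n = -13.6057 Z² / n² eV with Z = 2.

The measured value (-0.32 eV) is reported to only 2 significant figures, so we must test candidate n values and see which one matches to that precision.

Candidate energies:
  n = 11:  E = -13.6057 × 2² / 11² = -0.44978 eV
  n = 12:  E = -13.6057 × 2² / 12² = -0.37794 eV
  n = 13:  E = -13.6057 × 2² / 13² = -0.32203 eV  ← matches
  n = 14:  E = -13.6057 × 2² / 14² = -0.27767 eV
  n = 15:  E = -13.6057 × 2² / 15² = -0.24188 eV

Checking against the measurement of -0.32 eV (2 sig figs), only n = 13 agrees:
E_13 = -0.32203 eV, which rounds to -0.32 eV ✓

Therefore n = 13.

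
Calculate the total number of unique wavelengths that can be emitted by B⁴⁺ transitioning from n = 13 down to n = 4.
45

The electron can occupy levels n = 4, 5, ..., 13 during de-excitation — that is m = 13 - 4 + 1 = 10 distinct levels.

The number of distinct spectral lines equals the number of ways to choose 2 of these m levels (each pair gives one possible emission transition):

Number of lines = m(m-1)/2 = 10×9/2 = 45

These correspond to all possible transitions between the 10 levels:
13 → 12, 13 → 11, 13 → 10, 13 → 9, 13 → 8, 13 → 7, 13 → 6, 13 → 5...

Each transition produces a photon with a unique energy (and thus wavelength). This count does not depend on Z.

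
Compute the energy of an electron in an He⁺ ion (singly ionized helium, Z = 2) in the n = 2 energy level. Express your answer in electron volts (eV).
-13.61 eV

The energy levels of a hydrogen-like atom are given by:
E_n = -13.6057 Z² / n² eV  (with Z = 2 for He⁺)

For n = 2:
E_2 = -13.6057 × 2² / 2²
E_2 = -13.6057 × 4 / 4
E_2 = -13.61 eV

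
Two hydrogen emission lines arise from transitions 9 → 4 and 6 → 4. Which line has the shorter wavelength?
9 → 4

Calculate the energy for each transition:

Transition 9 → 4:
ΔE₁ = |E_4 - E_9| = |-13.6057/4² - (-13.6057/9²)|
ΔE₁ = |-0.85035625 - (-0.16797160)| = 0.68238 eV

Transition 6 → 4:
ΔE₂ = |E_4 - E_6| = |-13.6057/4² - (-13.6057/6²)|
ΔE₂ = |-0.85035625 - (-0.37793611)| = 0.47242 eV

Since 0.68238 eV > 0.47242 eV, the transition 9 → 4 emits the more energetic photon.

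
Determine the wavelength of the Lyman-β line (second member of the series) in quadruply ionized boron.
4.100693 nm

The lines of a series are numbered from the longest wavelength (smallest ΔE) outward; the second line is the transition from n = n_f + 2 to n_f.
The Lyman series has all transitions ending at n_f = 1.

For B⁴⁺ (Z = 5), the second line (β-line) is the jump from n = 3 to n = 1:
E_3 = -13.6057 × 5² / 3² = -37.79361111 eV
E_1 = -13.6057 × 5² / 1² = -340.14250000 eV
ΔE = E_3 - E_1 = 302.34888889 eV

λ = hc/E = 1239.84 eV·nm / 302.34888889 eV
λ = 4.100693 nm

This is the β-line of the Lyman series in B⁴⁺.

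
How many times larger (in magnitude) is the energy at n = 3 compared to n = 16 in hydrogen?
28.44444

Using E_n = -13.6057 Z² / n² eV with Z = 1:

E_3 = -13.6057 / 3² = -13.6057 / 9 = -1.51174444444 eV
E_16 = -13.6057 / 16² = -13.6057 / 256 = -0.05314726563 eV

The ratio is:
E_3/E_16 = (-1.51174444444) / (-0.05314726563)
E_3/E_16 = (-13.6057/9) / (-13.6057/256)
E_3/E_16 = 256/9
E_3/E_16 = 28.44444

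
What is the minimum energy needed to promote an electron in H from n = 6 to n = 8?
0.165 eV

The energy levels of a hydrogen-like atom are E_n = -13.6057 eV / n².

Energy at n = 6: E_6 = -13.6057 / 6² = -0.377936 eV
Energy at n = 8: E_8 = -13.6057 / 8² = -0.212589 eV

The excitation energy is the difference:
ΔE = E_8 - E_6
ΔE = -0.212589 - (-0.377936)
ΔE = 0.165 eV

Since this is positive, energy must be absorbed (photon absorption).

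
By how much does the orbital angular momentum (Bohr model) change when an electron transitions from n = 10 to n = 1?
9.491e-34 J·s (or 9ℏ)

In the Bohr model, L_n = nℏ where ℏ = 1.05457e-34 J·s.

L_10 = 10ℏ = 1.05457e-33 J·s
L_1 = 1ℏ = 1.05457e-34 J·s

ΔL = L_10 - L_1 = (10 - 1)ℏ = 9ℏ
ΔL = 9 × 1.05457e-34 J·s = 9.491e-34 J·s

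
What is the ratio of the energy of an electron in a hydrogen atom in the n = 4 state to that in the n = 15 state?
14.062500

Using E_n = -13.6057 Z² / n² eV with Z = 1:

E_4 = -13.6057 / 4² = -13.6057 / 16 = -0.850356250000 eV
E_15 = -13.6057 / 15² = -13.6057 / 225 = -0.060469777778 eV

The ratio is:
E_4/E_15 = (-0.850356250000) / (-0.060469777778)
E_4/E_15 = (-13.6057/16) / (-13.6057/225)
E_4/E_15 = 225/16
E_4/E_15 = 14.062500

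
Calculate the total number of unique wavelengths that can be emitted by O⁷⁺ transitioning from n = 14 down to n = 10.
10

The electron can occupy levels n = 10, 11, ..., 14 during de-excitation — that is m = 14 - 10 + 1 = 5 distinct levels.

The number of distinct spectral lines equals the number of ways to choose 2 of these m levels (each pair gives one possible emission transition):

Number of lines = m(m-1)/2 = 5×4/2 = 10

These correspond to all possible transitions between the 5 levels:
14 → 13, 14 → 12, 14 → 11, 14 → 10, 13 → 12, 13 → 11, 13 → 10, 12 → 11...

Each transition produces a photon with a unique energy (and thus wavelength). This count does not depend on Z.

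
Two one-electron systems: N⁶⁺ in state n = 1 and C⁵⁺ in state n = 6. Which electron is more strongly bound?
N⁶⁺ at n = 1 (E = -666.6793 eV)

Using E_n = -13.6057 Z² / n² eV:

N⁶⁺ (Z = 7) at n = 1:
E = -13.6057 × 7² / 1² = -13.6057 × 49 / 1 = -666.6793000 eV

C⁵⁺ (Z = 6) at n = 6:
E = -13.6057 × 6² / 6² = -13.6057 × 36 / 36 = -13.6057000 eV

Since -666.6793000 eV < -13.6057000 eV,
N⁶⁺ at n = 1 is more tightly bound (requires more energy to ionize).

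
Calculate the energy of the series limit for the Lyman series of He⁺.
54.423 eV

The series limit corresponds to the transition from n = ∞ to n = 1.
This is the highest energy (shortest wavelength) transition in the Lyman series.

E_∞ = 0 eV
E_1 = -13.6057 × 2² / 1² = -54.423 eV

Energy at series limit:
ΔE = E_∞ - E_1 = 0 - (-54.423) = 54.423 eV

This energy equals the ionization energy from the n = 1 state of He⁺.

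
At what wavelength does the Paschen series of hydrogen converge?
820.139 nm

The series limit corresponds to the transition from n = ∞ to n = 3.
This is the highest energy (shortest wavelength) transition in the Paschen series.

E_∞ = 0 eV
E_3 = -13.6057 / 3² = -1.5117444 eV

Energy at series limit:
ΔE = E_∞ - E_3 = 0 - (-1.5117444) = 1.5117444 eV
λ = hc/E = 1239.84 eV·nm / 1.5117444 eV = 820.139 nm

This energy equals the ionization energy from the n = 3 state of hydrogen.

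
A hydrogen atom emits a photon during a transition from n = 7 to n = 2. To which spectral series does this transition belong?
Balmer series

The spectral series in hydrogen are named based on the final (lower) energy level:
- Lyman series: n_final = 1 (ultraviolet)
- Balmer series: n_final = 2 (visible/near-UV)
- Paschen series: n_final = 3 (infrared)
- Brackett series: n_final = 4 (infrared)
- Pfund series: n_final = 5 (far infrared)

Since this transition ends at n = 2, it belongs to the Balmer series.

For reference, this 7 → 2 line has photon energy
ΔE = 13.6057 eV × (1/2² - 1/7²) = 3.123758 eV,
corresponding to wavelength λ = hc/ΔE = 1239.84 eV·nm / 3.123758 eV = 396.91 nm in the visible/near-UV region.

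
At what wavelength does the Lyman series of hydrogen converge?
91.12651 nm

The series limit corresponds to the transition from n = ∞ to n = 1.
This is the highest energy (shortest wavelength) transition in the Lyman series.

E_∞ = 0 eV
E_1 = -13.6057 / 1² = -13.6057000 eV

Energy at series limit:
ΔE = E_∞ - E_1 = 0 - (-13.6057000) = 13.6057000 eV
λ = hc/E = 1239.84 eV·nm / 13.6057000 eV = 91.12651 nm

This energy equals the ionization energy from the n = 1 state of hydrogen.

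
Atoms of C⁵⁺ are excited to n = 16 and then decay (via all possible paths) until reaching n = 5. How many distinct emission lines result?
66

The electron can occupy levels n = 5, 6, ..., 16 during de-excitation — that is m = 16 - 5 + 1 = 12 distinct levels.

The number of distinct spectral lines equals the number of ways to choose 2 of these m levels (each pair gives one possible emission transition):

Number of lines = m(m-1)/2 = 12×11/2 = 66

These correspond to all possible transitions between the 12 levels:
16 → 15, 16 → 14, 16 → 13, 16 → 12, 16 → 11, 16 → 10, 16 → 9, 16 → 8...

Each transition produces a photon with a unique energy (and thus wavelength). This count does not depend on Z.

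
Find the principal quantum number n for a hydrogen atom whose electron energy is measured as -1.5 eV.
n = 3

The exact energy levels follow E_n = -13.6057 eV / n².

The measured value (-1.5 eV) is reported to only 2 significant figures, so we must test candidate n values and see which one matches to that precision.

Candidate energies:
  n = 1:  E = -13.6057/1² = -13.60570 eV
  n = 2:  E = -13.6057/2² = -3.40143 eV
  n = 3:  E = -13.6057/3² = -1.51174 eV  ← matches
  n = 4:  E = -13.6057/4² = -0.85036 eV
  n = 5:  E = -13.6057/5² = -0.54423 eV

Checking against the measurement of -1.5 eV (2 sig figs), only n = 3 agrees:
E_3 = -1.51174 eV, which rounds to -1.5 eV ✓

Therefore n = 3.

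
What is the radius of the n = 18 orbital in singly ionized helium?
8.5727 nm (or 85.7267 Å)

The Bohr radius formula is:
r_n = n² a₀ / Z

where a₀ = 0.0529177 nm is the Bohr radius.

For He⁺ (Z = 2) at n = 18:
r_18 = 18² × 0.0529177 nm / 2
r_18 = 324 × 0.0529177 nm / 2
r_18 = 17.14533 nm / 2
r_18 = 8.5727 nm

The electron orbits at approximately 8.5727 nm from the nucleus.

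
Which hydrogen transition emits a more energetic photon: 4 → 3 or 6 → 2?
6 → 2

Calculate the energy for each transition:

Transition 4 → 3:
ΔE₁ = |E_3 - E_4| = |-13.6057/3² - (-13.6057/4²)|
ΔE₁ = |-1.51174444 - (-0.85035625)| = 0.66139 eV

Transition 6 → 2:
ΔE₂ = |E_2 - E_6| = |-13.6057/2² - (-13.6057/6²)|
ΔE₂ = |-3.40142500 - (-0.37793611)| = 3.02349 eV

Since 3.02349 eV > 0.66139 eV, the transition 6 → 2 emits the more energetic photon.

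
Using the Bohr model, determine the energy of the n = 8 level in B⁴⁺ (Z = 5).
-5.31473 eV

For hydrogen-like ions, the energy levels scale with Z²:
E_n = -13.6057 Z² / n² eV

For B⁴⁺ (Z = 5) at n = 8:
E_8 = -13.6057 × 5² / 8²
E_8 = -13.6057 × 25 / 64
E_8 = -340.1425 / 64
E_8 = -5.31473 eV

The energy is 25 times more negative than hydrogen at the same n due to the stronger nuclear charge.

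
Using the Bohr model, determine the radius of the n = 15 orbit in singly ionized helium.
5.9532 nm (or 59.5324 Å)

The Bohr radius formula is:
r_n = n² a₀ / Z

where a₀ = 0.0529177 nm is the Bohr radius.

For He⁺ (Z = 2) at n = 15:
r_15 = 15² × 0.0529177 nm / 2
r_15 = 225 × 0.0529177 nm / 2
r_15 = 11.90648 nm / 2
r_15 = 5.9532 nm

The electron orbits at approximately 5.9532 nm from the nucleus.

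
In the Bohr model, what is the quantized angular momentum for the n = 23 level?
2.426e-33 J·s (or 23ℏ)

In the Bohr model, angular momentum is quantized:
L = nℏ

where ℏ = h/(2π) = 1.05457e-34 J·s

For n = 23:
L = 23 × 1.05457e-34 J·s
L = 2.426e-33 J·s

This can also be written as L = 23ℏ.
The angular momentum is an integer multiple of the reduced Planck constant.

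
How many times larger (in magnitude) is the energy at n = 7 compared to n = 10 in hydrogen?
2.04082

Using E_n = -13.6057 Z² / n² eV with Z = 1:

E_7 = -13.6057 / 7² = -13.6057 / 49 = -0.27766734694 eV
E_10 = -13.6057 / 10² = -13.6057 / 100 = -0.13605700000 eV

The ratio is:
E_7/E_10 = (-0.27766734694) / (-0.13605700000)
E_7/E_10 = (-13.6057/49) / (-13.6057/100)
E_7/E_10 = 100/49
E_7/E_10 = 2.04082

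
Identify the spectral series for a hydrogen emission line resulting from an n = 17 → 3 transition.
Paschen series

The spectral series in hydrogen are named based on the final (lower) energy level:
- Lyman series: n_final = 1 (ultraviolet)
- Balmer series: n_final = 2 (visible/near-UV)
- Paschen series: n_final = 3 (infrared)
- Brackett series: n_final = 4 (infrared)
- Pfund series: n_final = 5 (far infrared)

Since this transition ends at n = 3, it belongs to the Paschen series.

For reference, this 17 → 3 line has photon energy
ΔE = 13.6057 eV × (1/3² - 1/17²) = 1.4646659 eV,
corresponding to wavelength λ = hc/ΔE = 1239.84 eV·nm / 1.4646659 eV = 846.500 nm in the infrared region.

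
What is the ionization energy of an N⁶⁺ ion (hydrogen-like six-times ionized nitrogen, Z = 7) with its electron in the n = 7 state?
13.61 eV

The ionization energy is the energy needed to remove the electron completely (n → ∞).

For a hydrogen-like ion with Z = 7, E_n = -13.6057 Z² / n² eV.

At n = 7: E_7 = -13.6057 × 7² / 7² = -13.60570 eV
At n = ∞: E_∞ = 0 eV

Ionization energy = E_∞ - E_7 = 0 - (-13.60570) = 13.60570 eV
Ionization energy ≈ 13.61 eV

This is also called the binding energy of the electron in state n = 7.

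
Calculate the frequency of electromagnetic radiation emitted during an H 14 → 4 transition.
1.89e+14 Hz

First, find the transition energy:
E_14 = -13.6057 / 14² = -0.0694168 eV
E_4 = -13.6057 / 4² = -0.8503563 eV
|ΔE| = |E_4 - E_14| = 0.7809395 eV

Convert to Joules: E = 0.7809395 eV × (1.602177 × 10⁻¹⁹ J/eV) = 1.2512e-19 J

Using E = hf:
f = E/h = 1.2512e-19 J / (6.62607 × 10⁻³⁴ J·s)
f = 1.89e+14 Hz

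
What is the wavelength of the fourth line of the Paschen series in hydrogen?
1004.66981 nm

The lines of a series are numbered from the longest wavelength (smallest ΔE) outward; the fourth line is the transition from n = n_f + 4 to n_f.
The Paschen series has all transitions ending at n_f = 3.

For H, the fourth line (δ-line) is the jump from n = 7 to n = 3:
E_7 = -13.6057 / 7² = -0.2776673469 eV
E_3 = -13.6057 / 3² = -1.5117444444 eV
ΔE = E_7 - E_3 = 1.2340770975 eV

λ = hc/E = 1239.84 eV·nm / 1.2340770975 eV
λ = 1004.66981 nm

This is the δ-line of the Paschen series in H.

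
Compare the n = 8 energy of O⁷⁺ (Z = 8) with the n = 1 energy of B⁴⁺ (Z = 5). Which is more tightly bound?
B⁴⁺ at n = 1 (E = -340.14250 eV)

Using E_n = -13.6057 Z² / n² eV:

O⁷⁺ (Z = 8) at n = 8:
E = -13.6057 × 8² / 8² = -13.6057 × 64 / 64 = -13.60570000 eV

B⁴⁺ (Z = 5) at n = 1:
E = -13.6057 × 5² / 1² = -13.6057 × 25 / 1 = -340.14250000 eV

Since -340.14250000 eV < -13.60570000 eV,
B⁴⁺ at n = 1 is more tightly bound (requires more energy to ionize).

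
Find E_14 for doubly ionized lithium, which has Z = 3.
-0.624752 eV

For hydrogen-like ions, the energy levels scale with Z²:
E_n = -13.6057 Z² / n² eV

For Li²⁺ (Z = 3) at n = 14:
E_14 = -13.6057 × 3² / 14²
E_14 = -13.6057 × 9 / 196
E_14 = -122.4513 / 196
E_14 = -0.624752 eV

The energy is 9 times more negative than hydrogen at the same n due to the stronger nuclear charge.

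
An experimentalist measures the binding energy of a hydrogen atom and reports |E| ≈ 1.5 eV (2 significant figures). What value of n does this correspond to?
n = 3

The exact energy levels follow E_n = -13.6057 eV / n².

The measured value (-1.5 eV) is reported to only 2 significant figures, so we must test candidate n values and see which one matches to that precision.

Candidate energies:
  n = 1:  E = -13.6057/1² = -13.605700 eV
  n = 2:  E = -13.6057/2² = -3.401425 eV
  n = 3:  E = -13.6057/3² = -1.511744 eV  ← matches
  n = 4:  E = -13.6057/4² = -0.850356 eV
  n = 5:  E = -13.6057/5² = -0.544228 eV

Checking against the measurement of -1.5 eV (2 sig figs), only n = 3 agrees:
E_3 = -1.511744 eV, which rounds to -1.5 eV ✓

Therefore n = 3.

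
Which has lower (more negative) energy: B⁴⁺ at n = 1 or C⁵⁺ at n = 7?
B⁴⁺ at n = 1 (E = -340.143 eV)

Using E_n = -13.6057 Z² / n² eV:

B⁴⁺ (Z = 5) at n = 1:
E = -13.6057 × 5² / 1² = -13.6057 × 25 / 1 = -340.142500 eV

C⁵⁺ (Z = 6) at n = 7:
E = -13.6057 × 6² / 7² = -13.6057 × 36 / 49 = -9.996024 eV

Since -340.142500 eV < -9.996024 eV,
B⁴⁺ at n = 1 is more tightly bound (requires more energy to ionize).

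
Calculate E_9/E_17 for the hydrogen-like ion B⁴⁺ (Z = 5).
3.567901

Using E_n = -13.6057 Z² / n² eV with Z = 5:

E_9 = -13.6057 × 5² / 9² = -340.1425 / 81 = -4.199290123457 eV
E_17 = -13.6057 × 5² / 17² = -340.1425 / 289 = -1.176963667820 eV

The ratio is:
E_9/E_17 = (-4.199290123457) / (-1.176963667820)
E_9/E_17 = (-340.1425/81) / (-340.1425/289)
E_9/E_17 = 289/81
E_9/E_17 = 3.567901
(Note: the Z² factors cancel in the ratio.)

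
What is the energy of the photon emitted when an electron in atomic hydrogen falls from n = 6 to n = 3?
1.133808 eV

The energy levels are E_n = -13.6057 eV / n².

Energy at n = 6: E_6 = -13.6057 / 6² = -0.377936111 eV
Energy at n = 3: E_3 = -13.6057 / 3² = -1.511744444 eV

For emission (electron falling to lower state), the photon energy is:
E_photon = E_6 - E_3 = |-0.377936111 - (-1.511744444)|
E_photon = 1.133808 eV

This energy is carried away by the emitted photon.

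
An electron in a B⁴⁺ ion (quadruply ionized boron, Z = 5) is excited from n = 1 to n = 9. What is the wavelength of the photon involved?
3.6906 nm

First, find the transition energy using E_n = -13.6057 Z² / n² eV:
E_1 = -13.6057 × 5² / 1² = -340.142500 eV
E_9 = -13.6057 × 5² / 9² = -4.199290 eV

Photon energy: |ΔE| = |E_9 - E_1| = 335.943210 eV

Convert to wavelength using E = hc/λ with hc = 1239.84 eV·nm:
λ = hc/E = 1239.84 eV·nm / 335.943210 eV
λ = 3.6906 nm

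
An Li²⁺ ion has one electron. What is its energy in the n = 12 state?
-0.8504 eV

For hydrogen-like ions, the energy levels scale with Z²:
E_n = -13.6057 Z² / n² eV

For Li²⁺ (Z = 3) at n = 12:
E_12 = -13.6057 × 3² / 12²
E_12 = -13.6057 × 9 / 144
E_12 = -122.4513 / 144
E_12 = -0.8504 eV

The energy is 9 times more negative than hydrogen at the same n due to the stronger nuclear charge.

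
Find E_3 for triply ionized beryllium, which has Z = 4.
-24.187911 eV

For hydrogen-like ions, the energy levels scale with Z²:
E_n = -13.6057 Z² / n² eV

For Be³⁺ (Z = 4) at n = 3:
E_3 = -13.6057 × 4² / 3²
E_3 = -13.6057 × 16 / 9
E_3 = -217.6912 / 9
E_3 = -24.187911 eV

The energy is 16 times more negative than hydrogen at the same n due to the stronger nuclear charge.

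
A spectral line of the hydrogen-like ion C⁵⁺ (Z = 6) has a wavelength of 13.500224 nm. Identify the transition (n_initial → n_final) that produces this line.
n = 4 → n = 2

First, find the photon energy from the wavelength (hc = 1239.84 eV·nm):
E = hc/λ = 1239.84 eV·nm / 13.500224 nm = 91.838476 eV

The energy levels of C⁵⁺ satisfy E_n = -13.6057 × 6² / n² eV, so an emission n_i → n_f releases
ΔE = 13.6057 × 6² × (1/n_f² − 1/n_i²) eV.

Setting ΔE equal to the photon energy:
1/n_f² − 1/n_i² = 91.838476 / (13.6057 × 6²) = 0.18750000

Since 1/n_i² must be positive, we need 1/n_f² > 0.18750000, i.e. n_f ≤ 2. For each allowed n_f, solve n_i = (1/n_f² − 0.18750000)^(−1/2) and check whether it is a whole number:
  n_f = 1: 1/n_i² = 1.00000000 − 0.18750000 = 0.81250000 → n_i = 1.109  (not an integer) ✗
  n_f = 2: 1/n_i² = 0.25000000 − 0.18750000 = 0.06250000 → n_i = 4.000  → integer, n_i = 4 ✓

Only n_f = 2 gives an integer upper level, n_i = 4.

The transition is from n = 4 to n = 2 (emission).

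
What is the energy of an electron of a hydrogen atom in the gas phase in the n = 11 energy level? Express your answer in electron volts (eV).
-0.11 eV

The energy levels of a hydrogen-like atom are given by:
E_n = -13.6057 eV / n²

For n = 11:
E_11 = -13.6057 eV / 11²
E_11 = -13.6057 eV / 121
E_11 = -0.11 eV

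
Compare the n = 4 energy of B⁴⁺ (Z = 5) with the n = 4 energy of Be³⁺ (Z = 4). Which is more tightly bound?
B⁴⁺ at n = 4 (E = -21.259 eV)

Using E_n = -13.6057 Z² / n² eV:

B⁴⁺ (Z = 5) at n = 4:
E = -13.6057 × 5² / 4² = -13.6057 × 25 / 16 = -21.258906 eV

Be³⁺ (Z = 4) at n = 4:
E = -13.6057 × 4² / 4² = -13.6057 × 16 / 16 = -13.605700 eV

Since -21.258906 eV < -13.605700 eV,
B⁴⁺ at n = 4 is more tightly bound (requires more energy to ionize).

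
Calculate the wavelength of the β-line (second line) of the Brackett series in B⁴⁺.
104.978 nm

The lines of a series are numbered from the longest wavelength (smallest ΔE) outward; the second line is the transition from n = n_f + 2 to n_f.
The Brackett series has all transitions ending at n_f = 4.

For B⁴⁺ (Z = 5), the second line (β-line) is the jump from n = 6 to n = 4:
E_6 = -13.6057 × 5² / 6² = -9.448403 eV
E_4 = -13.6057 × 5² / 4² = -21.258906 eV
ΔE = E_6 - E_4 = 11.810503 eV

λ = hc/E = 1239.84 eV·nm / 11.810503 eV
λ = 104.978 nm

This is the β-line of the Brackett series in B⁴⁺.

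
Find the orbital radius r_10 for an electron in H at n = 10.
5.29177 nm (or 52.91772 Å)

The Bohr radius formula is:
r_n = n² a₀ / Z

where a₀ = 0.05291772 nm is the Bohr radius.

For H (Z = 1) at n = 10:
r_10 = 10² × 0.05291772 nm / 1
r_10 = 100 × 0.05291772 nm / 1
r_10 = 5.291772 nm / 1
r_10 = 5.29177 nm

The electron orbits at approximately 5.29177 nm from the nucleus.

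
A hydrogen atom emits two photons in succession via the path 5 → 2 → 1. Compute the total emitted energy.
13.061 eV

The energy levels of hydrogen are E_n = -13.6057 / n² eV.

First transition (5 → 2):
ΔE₁ = |E_2 - E_5|
ΔE₁ = |-3.401425000 - (-0.544228000)| = 2.857197 eV

Second transition (2 → 1):
ΔE₂ = |E_1 - E_2|
ΔE₂ = |-13.605700000 - (-3.401425000)| = 10.204275 eV

Total energy released:
E_total = ΔE₁ + ΔE₂ = 2.857197 + 10.204275 = 13.061 eV

Note: This equals the direct transition 5 → 1: 13.061 eV ✓
Energy is conserved regardless of the path taken.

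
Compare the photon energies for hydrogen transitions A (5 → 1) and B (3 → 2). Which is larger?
5 → 1

Calculate the energy for each transition:

Transition 5 → 1:
ΔE₁ = |E_1 - E_5| = |-13.6057/1² - (-13.6057/5²)|
ΔE₁ = |-13.60570000 - (-0.54422800)| = 13.06147 eV

Transition 3 → 2:
ΔE₂ = |E_2 - E_3| = |-13.6057/2² - (-13.6057/3²)|
ΔE₂ = |-3.40142500 - (-1.51174444)| = 1.88968 eV

Since 13.06147 eV > 1.88968 eV, the transition 5 → 1 emits the more energetic photon.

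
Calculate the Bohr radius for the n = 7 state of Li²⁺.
0.864323 nm (or 8.643228 Å)

The Bohr radius formula is:
r_n = n² a₀ / Z

where a₀ = 0.052917721 nm is the Bohr radius.

For Li²⁺ (Z = 3) at n = 7:
r_7 = 7² × 0.052917721 nm / 3
r_7 = 49 × 0.052917721 nm / 3
r_7 = 2.5929683 nm / 3
r_7 = 0.864323 nm

The electron orbits at approximately 0.864323 nm from the nucleus.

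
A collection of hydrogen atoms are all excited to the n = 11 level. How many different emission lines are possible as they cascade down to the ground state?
55

The electron can occupy levels n = 1, 2, ..., 11 during de-excitation — that is m = 11 - 1 + 1 = 11 distinct levels.

The number of distinct spectral lines equals the number of ways to choose 2 of these m levels (each pair gives one possible emission transition):

Number of lines = m(m-1)/2 = 11×10/2 = 55

These correspond to all possible transitions between the 11 levels:
11 → 10, 11 → 9, 11 → 8, 11 → 7, 11 → 6, 11 → 5, 11 → 4, 11 → 3...

Each transition produces a photon with a unique energy (and thus wavelength). This count does not depend on Z.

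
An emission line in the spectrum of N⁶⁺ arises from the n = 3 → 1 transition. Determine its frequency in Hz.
1.4329e+17 Hz

First, find the transition energy:
E_3 = -13.6057 × 7² / 3² = -74.075478 eV
E_1 = -13.6057 × 7² / 1² = -666.679300 eV
|ΔE| = |E_1 - E_3| = 592.603822 eV

Convert to Joules: E = 592.603822 eV × (1.602177 × 10⁻¹⁹ J/eV) = 9.494562e-17 J

Using E = hf:
f = E/h = 9.494562e-17 J / (6.62607 × 10⁻³⁴ J·s)
f = 1.4329e+17 Hz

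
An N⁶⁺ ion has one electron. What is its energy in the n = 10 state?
-6.667 eV

For hydrogen-like ions, the energy levels scale with Z²:
E_n = -13.6057 Z² / n² eV

For N⁶⁺ (Z = 7) at n = 10:
E_10 = -13.6057 × 7² / 10²
E_10 = -13.6057 × 49 / 100
E_10 = -666.6793 / 100
E_10 = -6.667 eV

The energy is 49 times more negative than hydrogen at the same n due to the stronger nuclear charge.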